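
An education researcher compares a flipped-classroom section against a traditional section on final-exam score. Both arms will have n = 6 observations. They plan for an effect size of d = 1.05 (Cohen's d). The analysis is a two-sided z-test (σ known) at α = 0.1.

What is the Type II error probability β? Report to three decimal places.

β ≈ 0.431

Noncentrality parameter: δ = d·√(n/2) = 1.05 × √(6/2) = 1.8187
Critical value for a two-sided test at α = 0.1: z_{α/2} = 1.645.
Power = Φ(δ − 1.645) + Φ(−δ − 1.645) = Φ(0.174) + Φ(-3.464) = 0.5690 + 0.0003 = 0.5693.
Type II error: β = 1 − power = 1 − 0.5693 = 0.4307.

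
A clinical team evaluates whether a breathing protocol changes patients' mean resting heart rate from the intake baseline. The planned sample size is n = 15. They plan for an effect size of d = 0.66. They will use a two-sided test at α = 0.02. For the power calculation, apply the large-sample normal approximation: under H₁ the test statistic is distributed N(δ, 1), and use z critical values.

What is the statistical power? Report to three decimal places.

Power ≈ 0.591

Noncentrality parameter: δ = d·√n = 0.66 × √15 = 2.5562
Two-sided α = 0.02 → critical value z_{0.01} = 2.326.
Power = Φ(δ − 2.326) + Φ(−δ − 2.326) = Φ(0.230) + Φ(-4.883) = 0.5909 + 0.0000 = 0.5909.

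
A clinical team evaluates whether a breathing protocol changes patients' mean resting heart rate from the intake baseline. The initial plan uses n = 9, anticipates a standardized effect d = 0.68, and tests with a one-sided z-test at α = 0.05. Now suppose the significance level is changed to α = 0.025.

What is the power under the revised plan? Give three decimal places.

δ = d·√n = 0.68 × √9 = 2.0400 (unchanged). New critical value: z_{0.025} = 1.960.
Revised power = P(Z > 1.960 − δ) = Φ(0.080) = 0.5319.

Power ≈ 0.532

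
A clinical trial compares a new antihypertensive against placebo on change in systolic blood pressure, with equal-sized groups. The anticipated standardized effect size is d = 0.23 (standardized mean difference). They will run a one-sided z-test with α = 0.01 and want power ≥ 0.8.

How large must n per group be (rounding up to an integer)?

n = 380 per group

Set Φ(δ − 2.326) = 0.8; then δ − 2.326 = Φ⁻¹(0.8) = 0.842, giving δ = 3.168.
δ = d·√(n/2) ⇒ n = 2(δ/d)² = 2 × (3.168 / 0.23)² = 379.43.
Round up to the next whole unit.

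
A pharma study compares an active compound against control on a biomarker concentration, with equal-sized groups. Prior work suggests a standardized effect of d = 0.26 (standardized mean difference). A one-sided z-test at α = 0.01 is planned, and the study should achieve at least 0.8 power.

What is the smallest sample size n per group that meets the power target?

Set Φ(δ − 2.326) = 0.8; then δ − 2.326 = Φ⁻¹(0.8) = 0.842, giving δ = 3.168.
δ = d·√(n/2) ⇒ n = 2(δ/d)² = 2 × (3.168 / 0.26)² = 296.92.
Round up to the next whole unit.

n = 297 per group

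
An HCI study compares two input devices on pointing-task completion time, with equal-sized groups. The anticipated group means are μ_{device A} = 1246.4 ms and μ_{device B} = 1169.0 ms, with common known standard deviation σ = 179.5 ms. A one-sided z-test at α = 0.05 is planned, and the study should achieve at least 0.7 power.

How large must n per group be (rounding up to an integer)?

Standardized effect: d = |μ_{device A} − μ_{device B}| / σ = |1246.4 − 1169.0| / 179.5 = 0.4312
Set Φ(δ − 1.645) = 0.7; then δ − 1.645 = Φ⁻¹(0.7) = 0.524, giving δ = 2.169.
δ = d·√(n/2) ⇒ n = 2(δ/d)² = 2 × (2.169 / 0.4312)² = 50.62.
Round up to the next whole unit.

n = 51 per group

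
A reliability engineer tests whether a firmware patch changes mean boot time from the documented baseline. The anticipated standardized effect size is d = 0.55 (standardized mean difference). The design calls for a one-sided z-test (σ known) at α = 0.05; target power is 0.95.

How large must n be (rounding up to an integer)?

For power 0.95 need Φ(δ − z_{0.05}) = 0.95, so δ = z_{0.05} + z_{0.05} = 1.645 + 1.645 = 3.290.
δ = d·√n ⇒ n = (δ/d)² = (3.290 / 0.55)² = 35.78.
Rounding up, n = 36.

n = 36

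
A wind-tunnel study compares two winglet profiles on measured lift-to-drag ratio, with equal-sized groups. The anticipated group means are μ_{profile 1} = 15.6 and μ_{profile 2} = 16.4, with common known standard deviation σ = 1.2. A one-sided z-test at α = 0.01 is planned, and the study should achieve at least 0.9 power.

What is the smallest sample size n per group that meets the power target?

Standardized effect: d = |μ_{profile 1} − μ_{profile 2}| / σ = |15.6 − 16.4| / 1.2 = 0.6667
For power 0.9 need Φ(δ − z_{0.01}) = 0.9, so δ = z_{0.01} + z_{0.10} = 2.326 + 1.282 = 3.608.
δ = d·√(n/2) ⇒ n = 2(δ/d)² = 2 × (3.608 / 0.6667)² = 58.58.
Round up to the next whole unit.

n = 59 per group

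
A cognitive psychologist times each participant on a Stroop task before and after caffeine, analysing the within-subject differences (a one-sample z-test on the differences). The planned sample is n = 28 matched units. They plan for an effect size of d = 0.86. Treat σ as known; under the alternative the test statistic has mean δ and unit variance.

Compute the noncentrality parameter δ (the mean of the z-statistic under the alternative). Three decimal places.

δ = d·√n = 0.86 × √28 = 4.5507

δ ≈ 4.551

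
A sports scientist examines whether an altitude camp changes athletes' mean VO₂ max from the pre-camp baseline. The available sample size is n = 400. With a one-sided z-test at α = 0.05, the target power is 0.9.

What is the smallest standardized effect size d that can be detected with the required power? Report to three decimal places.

d ≈ 0.146

Required noncentrality: δ = z_{0.05} + z_{0.10} = 1.645 + 1.282 = 2.926.
δ = d·√n ⇒ d = δ/√n = 2.926/√400 = 0.1463.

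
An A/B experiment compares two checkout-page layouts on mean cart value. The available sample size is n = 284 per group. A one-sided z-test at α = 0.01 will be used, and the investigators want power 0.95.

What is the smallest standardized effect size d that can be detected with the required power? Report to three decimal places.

Need Φ(δ − 2.326) = 0.95, so δ = 2.326 + 1.645 = 3.971.
δ = d·√(n/2) ⇒ d = δ/√(n/2) = 3.971/√(284/2) = 0.3333.

d ≈ 0.333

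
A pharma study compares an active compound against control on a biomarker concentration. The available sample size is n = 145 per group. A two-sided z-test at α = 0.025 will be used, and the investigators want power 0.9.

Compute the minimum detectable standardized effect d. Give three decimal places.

d ≈ 0.414

Need Φ(δ − 2.241) = 0.9, so δ = 2.241 + 1.282 = 3.523.
(The second rejection-region term Φ(−δ − z_{α/2}) is negligible and dropped.)
δ = d·√(n/2) ⇒ d = δ/√(n/2) = 3.523/√(145/2) = 0.4137.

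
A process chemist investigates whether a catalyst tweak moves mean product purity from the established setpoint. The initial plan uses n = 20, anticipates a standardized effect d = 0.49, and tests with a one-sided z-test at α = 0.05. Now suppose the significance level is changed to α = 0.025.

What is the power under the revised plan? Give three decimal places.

Power ≈ 0.591

δ = d·√n = 0.49 × √20 = 2.1913 (unchanged). New critical value: z_{0.025} = 1.960.
Revised power = Φ(δ − 1.960) = Φ(0.231) = 0.5915.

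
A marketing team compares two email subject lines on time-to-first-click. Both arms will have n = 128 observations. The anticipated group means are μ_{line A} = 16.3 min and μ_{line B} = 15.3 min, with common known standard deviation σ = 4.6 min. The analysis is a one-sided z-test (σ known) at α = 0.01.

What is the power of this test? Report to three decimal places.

Power ≈ 0.279

Standardized effect: d = |μ_{line A} − μ_{line B}| / σ = |16.3 − 15.3| / 4.6 = 0.2174
Noncentrality parameter: δ = d·√(n/2) = 0.2174 × √(128/2) = 1.7391
One-sided α = 0.01 → critical value z_{0.01} = 2.326.
Power = Φ(δ − 2.326) = Φ(-0.587) = 0.2785.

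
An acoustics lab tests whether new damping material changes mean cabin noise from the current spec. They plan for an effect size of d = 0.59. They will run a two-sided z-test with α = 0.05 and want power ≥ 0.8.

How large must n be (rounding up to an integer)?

n = 23

Set Φ(δ − 1.960) = 0.8; then δ − 1.960 = Φ⁻¹(0.8) = 0.842, giving δ = 2.802.
(The Φ(−δ − z_{α/2}) term is vanishingly small for δ > 0 and is dropped in the standard sample-size formula.)
δ = d·√n ⇒ n = (δ/d)² = (2.802 / 0.59)² = 22.55.
Round up to the next whole unit.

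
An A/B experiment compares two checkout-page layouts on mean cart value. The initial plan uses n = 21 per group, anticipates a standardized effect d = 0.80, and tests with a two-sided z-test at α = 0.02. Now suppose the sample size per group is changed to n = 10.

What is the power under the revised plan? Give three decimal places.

With n = 10 per group: δ = d·√(n/2) = 0.80 × √(10/2) = 1.7889. Critical value z_{0.01} = 2.326.
Revised power = Φ(δ − 2.326) + Φ(−δ − 2.326) = Φ(-0.537) + Φ(-4.115) = 0.2955 + 0.0000 = 0.2955.

Power ≈ 0.295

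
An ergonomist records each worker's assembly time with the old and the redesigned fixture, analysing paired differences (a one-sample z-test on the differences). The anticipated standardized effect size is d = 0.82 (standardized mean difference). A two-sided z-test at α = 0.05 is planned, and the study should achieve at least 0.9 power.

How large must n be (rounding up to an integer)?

For power 0.9 need Φ(δ − z_{0.025}) = 0.9, so δ = z_{0.025} + z_{0.10} = 1.960 + 1.282 = 3.242.
(Ignoring the negligible lower-tail rejection probability gives the usual closed-form inversion.)
δ = d·√n ⇒ n = (δ/d)² = (3.242 / 0.82)² = 15.63.
Round up to the next whole unit.

n = 16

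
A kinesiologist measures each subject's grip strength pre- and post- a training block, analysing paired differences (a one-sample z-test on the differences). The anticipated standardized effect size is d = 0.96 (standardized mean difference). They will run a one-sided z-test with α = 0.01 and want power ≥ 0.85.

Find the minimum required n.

n = 13

For power 0.85 need Φ(δ − z_{0.01}) = 0.85, so δ = z_{0.01} + z_{0.15} = 2.326 + 1.036 = 3.363.
δ = d·√n ⇒ n = (δ/d)² = (3.363 / 0.96)² = 12.27.
Round up to the next whole unit.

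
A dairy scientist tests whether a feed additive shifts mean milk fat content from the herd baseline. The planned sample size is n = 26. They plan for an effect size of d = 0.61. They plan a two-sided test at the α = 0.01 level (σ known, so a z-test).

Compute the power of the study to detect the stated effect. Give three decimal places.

Power ≈ 0.704

Noncentrality parameter: δ = d·√n = 0.61 × √26 = 3.1104
Two-sided α = 0.01 → critical value z_{0.005} = 2.576.
Power = Φ(δ − 2.576) + Φ(−δ − 2.576) = Φ(0.535) + Φ(-5.686) = 0.7035 + 0.0000 = 0.7035.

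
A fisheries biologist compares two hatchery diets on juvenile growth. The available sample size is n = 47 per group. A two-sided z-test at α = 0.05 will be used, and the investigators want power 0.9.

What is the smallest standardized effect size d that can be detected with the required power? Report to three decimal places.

Need Φ(δ − 1.960) = 0.9, so δ = 1.960 + 1.282 = 3.242.
(Lower-tail contribution to power is negligible for δ > 0.)
δ = d·√(n/2) ⇒ d = δ/√(n/2) = 3.242/√(47/2) = 0.6687.

d ≈ 0.669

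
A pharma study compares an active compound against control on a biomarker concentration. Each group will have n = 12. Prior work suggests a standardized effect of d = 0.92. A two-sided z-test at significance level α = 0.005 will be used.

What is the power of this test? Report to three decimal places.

Power ≈ 0.290

Noncentrality parameter: δ = d·√(n/2) = 0.92 × √(12/2) = 2.2535
Critical value for a two-sided test at α = 0.005: z_{α/2} = 2.807.
Power = Φ(δ − 2.807) + Φ(−δ − 2.807) = Φ(-0.554) + Φ(-5.061) = 0.2900 + 0.0000 = 0.2900.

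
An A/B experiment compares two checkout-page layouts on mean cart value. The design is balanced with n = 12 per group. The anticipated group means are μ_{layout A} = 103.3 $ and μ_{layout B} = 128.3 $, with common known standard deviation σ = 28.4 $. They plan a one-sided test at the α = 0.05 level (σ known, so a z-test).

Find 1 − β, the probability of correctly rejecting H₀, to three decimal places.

Power ≈ 0.695

Standardized effect: d = |μ_{layout A} − μ_{layout B}| / σ = |103.3 − 128.3| / 28.4 = 0.8803
Noncentrality parameter: δ = d·√(n/2) = 0.8803 × √(12/2) = 2.1562
One-sided α = 0.05 → critical value z_{0.05} = 1.645.
Power = P(Z > 1.645 − δ) = Φ(0.511) = 0.6955.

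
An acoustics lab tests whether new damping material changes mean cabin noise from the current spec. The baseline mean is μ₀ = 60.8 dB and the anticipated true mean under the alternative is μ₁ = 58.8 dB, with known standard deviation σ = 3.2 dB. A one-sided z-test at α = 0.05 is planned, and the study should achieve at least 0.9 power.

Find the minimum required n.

n = 22

Standardized effect: d = |μ₁ − μ₀| / σ = |58.8 − 60.8| / 3.2 = 0.6250
For power 0.9 need Φ(δ − z_{0.05}) = 0.9, so δ = z_{0.05} + z_{0.10} = 1.645 + 1.282 = 2.926.
δ = d·√n ⇒ n = (δ/d)² = (2.926 / 0.6250)² = 21.92.
Round up to the next whole unit.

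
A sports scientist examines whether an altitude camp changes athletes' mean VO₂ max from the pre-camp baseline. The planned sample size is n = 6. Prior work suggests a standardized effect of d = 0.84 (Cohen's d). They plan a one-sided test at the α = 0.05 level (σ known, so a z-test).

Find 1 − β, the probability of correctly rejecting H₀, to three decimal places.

Power ≈ 0.660

Noncentrality parameter: λ = d·√n = 0.84 × √6 = 2.0576
Critical value for a one-sided test at α = 0.05: z_α = 1.645.
Power = P(Z > 1.645 − λ) = Φ(0.413) = 0.6601.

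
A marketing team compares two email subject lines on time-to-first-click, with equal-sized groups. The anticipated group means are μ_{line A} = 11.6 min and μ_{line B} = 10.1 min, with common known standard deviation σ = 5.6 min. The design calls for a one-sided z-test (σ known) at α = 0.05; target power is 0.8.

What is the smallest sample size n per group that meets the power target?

Standardized effect: d = |μ_{line A} − μ_{line B}| / σ = |11.6 − 10.1| / 5.6 = 0.2679
For power 0.8 need Φ(δ − z_{0.05}) = 0.8, so δ = z_{0.05} + z_{0.20} = 1.645 + 0.842 = 2.486.
δ = d·√(n/2) ⇒ n = 2(δ/d)² = 2 × (2.486 / 0.2679)² = 172.34.
Rounding up, n = 173 per group.

n = 173 per group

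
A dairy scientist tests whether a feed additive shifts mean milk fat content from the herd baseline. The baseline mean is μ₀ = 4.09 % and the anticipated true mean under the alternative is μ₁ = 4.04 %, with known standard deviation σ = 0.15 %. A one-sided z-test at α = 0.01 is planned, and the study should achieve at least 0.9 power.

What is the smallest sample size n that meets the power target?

Standardized effect: d = |μ₁ − μ₀| / σ = |4.04 − 4.09| / 0.15 = 0.3333
For power 0.9 need Φ(δ − z_{0.01}) = 0.9, so δ = z_{0.01} + z_{0.10} = 2.326 + 1.282 = 3.608.
δ = d·√n ⇒ n = (δ/d)² = (3.608 / 0.3333)² = 117.15.
Round up to the next whole unit.

n = 118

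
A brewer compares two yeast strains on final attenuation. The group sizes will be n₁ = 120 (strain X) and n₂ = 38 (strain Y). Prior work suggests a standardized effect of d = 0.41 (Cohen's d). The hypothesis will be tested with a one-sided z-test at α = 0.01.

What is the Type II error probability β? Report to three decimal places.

Noncentrality parameter: δ = d / √(1/n₁ + 1/n₂) = 0.41 / √(1/120 + 1/38) = 2.2026
Critical value for a one-sided test at α = 0.01: z_α = 2.326.
Power = P(Z > 2.326 − δ) = Φ(-0.124) = 0.4508.
Type II error: β = 1 − power = 1 − 0.4508 = 0.5492.

β ≈ 0.549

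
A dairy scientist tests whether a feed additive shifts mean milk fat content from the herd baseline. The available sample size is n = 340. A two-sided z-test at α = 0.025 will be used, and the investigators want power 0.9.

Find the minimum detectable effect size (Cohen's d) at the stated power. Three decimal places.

Need Φ(δ − 2.241) = 0.9, so δ = 2.241 + 1.282 = 3.523.
(Lower-tail contribution to power is negligible for δ > 0.)
δ = d·√n ⇒ d = δ/√n = 3.523/√340 = 0.1911.

d ≈ 0.191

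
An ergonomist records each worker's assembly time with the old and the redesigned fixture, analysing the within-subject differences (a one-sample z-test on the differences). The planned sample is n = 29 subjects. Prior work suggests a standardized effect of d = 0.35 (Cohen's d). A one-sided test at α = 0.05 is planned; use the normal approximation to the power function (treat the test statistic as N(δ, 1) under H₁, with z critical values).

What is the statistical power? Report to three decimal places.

Noncentrality parameter: δ = d·√n = 0.35 × √29 = 1.8848
One-sided α = 0.05 → critical value z_{0.05} = 1.645.
Power = P(Z > 1.645 − δ) = Φ(0.240) = 0.5948.

Power ≈ 0.595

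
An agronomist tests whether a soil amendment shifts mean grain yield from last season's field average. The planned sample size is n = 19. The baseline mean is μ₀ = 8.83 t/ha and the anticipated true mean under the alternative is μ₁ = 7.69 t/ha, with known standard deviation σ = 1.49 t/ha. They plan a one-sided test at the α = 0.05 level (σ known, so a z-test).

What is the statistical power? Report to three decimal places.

Standardized effect: d = |μ₁ − μ₀| / σ = |7.69 − 8.83| / 1.49 = 0.7651
Noncentrality parameter: δ = d·√n = 0.7651 × √19 = 3.3350
Critical value for a one-sided test at α = 0.05: z_α = 1.645.
Power = Φ(δ − 1.645) = Φ(1.690) = 0.9545.

Power ≈ 0.954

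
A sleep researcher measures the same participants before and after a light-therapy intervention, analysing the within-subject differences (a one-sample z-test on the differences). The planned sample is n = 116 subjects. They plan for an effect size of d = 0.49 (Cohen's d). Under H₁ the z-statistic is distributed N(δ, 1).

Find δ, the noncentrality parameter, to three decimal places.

δ ≈ 5.277

The noncentrality parameter scales effect size by the design's sample-size factor: δ = d·√n = 0.49 × √116 = 5.2775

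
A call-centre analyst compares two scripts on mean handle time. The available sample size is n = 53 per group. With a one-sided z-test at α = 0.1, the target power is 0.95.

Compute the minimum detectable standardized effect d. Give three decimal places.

d ≈ 0.568

Need Φ(δ − 1.282) = 0.95, so δ = 1.282 + 1.645 = 2.926.
δ = d·√(n/2) ⇒ d = δ/√(n/2) = 2.926/√(53/2) = 0.5685.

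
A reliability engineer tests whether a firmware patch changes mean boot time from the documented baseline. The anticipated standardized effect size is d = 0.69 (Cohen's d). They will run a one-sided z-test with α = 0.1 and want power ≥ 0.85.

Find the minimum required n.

n = 12

Set Φ(δ − 1.282) = 0.85; then δ − 1.282 = Φ⁻¹(0.85) = 1.036, giving δ = 2.318.
δ = d·√n ⇒ n = (δ/d)² = (2.318 / 0.69)² = 11.29.
Round up to the next whole unit.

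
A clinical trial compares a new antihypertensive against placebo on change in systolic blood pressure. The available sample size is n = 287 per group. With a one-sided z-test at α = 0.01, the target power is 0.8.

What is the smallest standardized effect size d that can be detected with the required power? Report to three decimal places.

d ≈ 0.264

Required noncentrality: δ = z_{0.01} + z_{0.20} = 2.326 + 0.842 = 3.168.
δ = d·√(n/2) ⇒ d = δ/√(n/2) = 3.168/√(287/2) = 0.2645.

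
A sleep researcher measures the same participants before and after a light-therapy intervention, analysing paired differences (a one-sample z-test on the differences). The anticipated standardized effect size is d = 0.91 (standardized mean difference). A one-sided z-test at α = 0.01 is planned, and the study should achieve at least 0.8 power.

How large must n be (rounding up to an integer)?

For power 0.8 need Φ(δ − z_{0.01}) = 0.8, so δ = z_{0.01} + z_{0.20} = 2.326 + 0.842 = 3.168.
δ = d·√n ⇒ n = (δ/d)² = (3.168 / 0.91)² = 12.12.
Rounding up, n = 13.

n = 13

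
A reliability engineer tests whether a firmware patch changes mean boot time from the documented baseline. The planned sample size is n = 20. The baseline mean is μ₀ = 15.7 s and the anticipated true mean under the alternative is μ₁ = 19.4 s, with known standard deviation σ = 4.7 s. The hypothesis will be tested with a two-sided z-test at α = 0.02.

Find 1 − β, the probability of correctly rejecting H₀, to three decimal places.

Power ≈ 0.884

Standardized effect: d = |μ₁ − μ₀| / σ = |19.4 − 15.7| / 4.7 = 0.7872
Noncentrality parameter: δ = d·√n = 0.7872 × √20 = 3.5206
Two-sided α = 0.02 → critical value z_{0.01} = 2.326.
Power = Φ(δ − 2.326) + Φ(−δ − 2.326) = Φ(1.194) + Φ(-5.847) = 0.8838 + 0.0000 = 0.8838.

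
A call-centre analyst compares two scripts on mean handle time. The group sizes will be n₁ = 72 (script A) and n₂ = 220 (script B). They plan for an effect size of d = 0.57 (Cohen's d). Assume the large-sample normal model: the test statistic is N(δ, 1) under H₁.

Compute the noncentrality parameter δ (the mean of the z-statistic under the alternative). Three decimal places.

The noncentrality parameter scales effect size by the design's sample-size factor: δ = d / √(1/n₁ + 1/n₂) = 0.57 / √(1/72 + 1/220) = 4.1982

δ ≈ 4.198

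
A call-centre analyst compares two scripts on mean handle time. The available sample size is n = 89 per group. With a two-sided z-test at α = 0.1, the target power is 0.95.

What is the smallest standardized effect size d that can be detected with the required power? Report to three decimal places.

Need Φ(δ − 1.645) = 0.95, so δ = 1.645 + 1.645 = 3.290.
(Lower-tail contribution to power is negligible for δ > 0.)
δ = d·√(n/2) ⇒ d = δ/√(n/2) = 3.290/√(89/2) = 0.4931.

d ≈ 0.493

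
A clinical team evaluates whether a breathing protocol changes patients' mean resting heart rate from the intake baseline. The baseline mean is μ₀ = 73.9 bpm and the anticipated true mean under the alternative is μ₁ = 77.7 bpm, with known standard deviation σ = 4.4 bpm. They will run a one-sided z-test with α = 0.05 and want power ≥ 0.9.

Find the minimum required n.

Standardized effect: d = |μ₁ − μ₀| / σ = |77.7 − 73.9| / 4.4 = 0.8636
For power 0.9 need Φ(δ − z_{0.05}) = 0.9, so δ = z_{0.05} + z_{0.10} = 1.645 + 1.282 = 2.926.
δ = d·√n ⇒ n = (δ/d)² = (2.926 / 0.8636)² = 11.48.
Round up to the next whole unit.

n = 12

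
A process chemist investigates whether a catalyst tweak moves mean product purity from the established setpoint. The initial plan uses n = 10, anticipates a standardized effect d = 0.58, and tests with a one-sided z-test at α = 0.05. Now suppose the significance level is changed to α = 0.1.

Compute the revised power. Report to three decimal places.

δ = d·√n = 0.58 × √10 = 1.8341 (unchanged). New critical value: z_{0.1} = 1.282.
Revised power = P(Z > 1.282 − δ) = Φ(0.553) = 0.7097.

Power ≈ 0.710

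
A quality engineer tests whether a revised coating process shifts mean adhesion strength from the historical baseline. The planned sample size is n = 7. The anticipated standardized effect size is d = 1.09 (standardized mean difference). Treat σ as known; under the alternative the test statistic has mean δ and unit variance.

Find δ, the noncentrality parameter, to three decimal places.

δ ≈ 2.884

The noncentrality parameter scales effect size by the design's sample-size factor: δ = d·√n = 1.09 × √7 = 2.8839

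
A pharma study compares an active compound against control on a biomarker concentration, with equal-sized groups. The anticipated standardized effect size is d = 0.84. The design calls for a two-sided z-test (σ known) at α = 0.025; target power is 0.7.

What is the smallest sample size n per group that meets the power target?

For power 0.7 need Φ(δ − z_{0.0125}) = 0.7, so δ = z_{0.0125} + z_{0.30} = 2.241 + 0.524 = 2.766.
(The Φ(−δ − z_{α/2}) term is vanishingly small for δ > 0 and is dropped in the standard sample-size formula.)
δ = d·√(n/2) ⇒ n = 2(δ/d)² = 2 × (2.766 / 0.84)² = 21.68.
Rounding up, n = 22 per group.

n = 22 per group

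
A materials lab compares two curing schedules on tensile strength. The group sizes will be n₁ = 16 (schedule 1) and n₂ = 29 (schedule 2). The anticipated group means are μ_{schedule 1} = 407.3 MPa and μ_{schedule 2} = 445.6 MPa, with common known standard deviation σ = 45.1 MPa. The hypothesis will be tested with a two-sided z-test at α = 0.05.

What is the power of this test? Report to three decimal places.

Standardized effect: d = |μ_{schedule 1} − μ_{schedule 2}| / σ = |407.3 − 445.6| / 45.1 = 0.8492
Noncentrality parameter: δ = d / √(1/n₁ + 1/n₂) = 0.8492 / √(1/16 + 1/29) = 2.7269
Critical value for a two-sided test at α = 0.05: z_{α/2} = 1.960.
Power = Φ(δ − 1.960) + Φ(−δ − 1.960) = Φ(0.767) + Φ(-4.687) = 0.7785 + 0.0000 = 0.7785.

Power ≈ 0.778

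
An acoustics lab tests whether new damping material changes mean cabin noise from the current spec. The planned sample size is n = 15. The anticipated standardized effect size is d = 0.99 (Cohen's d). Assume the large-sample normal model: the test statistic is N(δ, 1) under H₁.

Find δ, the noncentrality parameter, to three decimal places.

δ = d·√n = 0.99 × √15 = 3.8343

δ ≈ 3.834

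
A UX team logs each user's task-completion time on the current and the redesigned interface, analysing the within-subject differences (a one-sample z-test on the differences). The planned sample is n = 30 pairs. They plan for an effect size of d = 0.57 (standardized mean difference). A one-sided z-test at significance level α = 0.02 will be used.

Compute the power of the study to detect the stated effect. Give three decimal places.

Power ≈ 0.857

Noncentrality parameter: δ = d·√n = 0.57 × √30 = 3.1220
One-sided α = 0.02 → critical value z_{0.02} = 2.054.
Power = P(Z > 2.054 − δ) = Φ(1.068) = 0.8573.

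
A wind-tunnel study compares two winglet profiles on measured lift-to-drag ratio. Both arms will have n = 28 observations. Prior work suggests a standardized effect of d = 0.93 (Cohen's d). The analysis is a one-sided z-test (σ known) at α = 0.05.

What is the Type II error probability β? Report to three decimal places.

β ≈ 0.033

Noncentrality parameter: δ = d·√(n/2) = 0.93 × √(28/2) = 3.4797
Critical value for a one-sided test at α = 0.05: z_α = 1.645.
Power = Φ(δ − 1.645) = Φ(1.835) = 0.9667.
Type II error: β = 1 − power = 1 − 0.9667 = 0.0333.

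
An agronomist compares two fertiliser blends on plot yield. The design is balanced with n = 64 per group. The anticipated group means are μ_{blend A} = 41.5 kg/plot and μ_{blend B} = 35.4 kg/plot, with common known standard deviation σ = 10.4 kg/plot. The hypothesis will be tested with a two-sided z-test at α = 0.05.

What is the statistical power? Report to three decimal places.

Power ≈ 0.913

Standardized effect: d = |μ_{blend A} − μ_{blend B}| / σ = |41.5 − 35.4| / 10.4 = 0.5865
Noncentrality parameter: δ = d·√(n/2) = 0.5865 × √(64/2) = 3.3180
Two-sided α = 0.05 → critical value z_{0.025} = 1.960.
Power = Φ(δ − 1.960) + Φ(−δ − 1.960) = Φ(1.358) + Φ(-5.278) = 0.9128 + 0.0000 = 0.9128.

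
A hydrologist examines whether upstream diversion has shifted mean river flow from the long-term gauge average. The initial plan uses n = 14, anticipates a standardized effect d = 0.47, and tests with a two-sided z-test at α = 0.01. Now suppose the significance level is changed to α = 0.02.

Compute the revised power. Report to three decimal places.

δ = d·√n = 0.47 × √14 = 1.7586 (unchanged). New critical value: z_{0.01} = 2.326.
Revised power = Φ(δ − 2.326) + Φ(−δ − 2.326) = Φ(-0.568) + Φ(-4.085) = 0.2851 + 0.0000 = 0.2851.

Power ≈ 0.285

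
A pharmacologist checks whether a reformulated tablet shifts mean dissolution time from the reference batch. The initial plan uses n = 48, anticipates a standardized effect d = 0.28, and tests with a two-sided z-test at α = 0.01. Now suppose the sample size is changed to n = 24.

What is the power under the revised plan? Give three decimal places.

With n = 24: δ = d·√n = 0.28 × √24 = 1.3717. Critical value z_{0.005} = 2.576.
Revised power = Φ(δ − 2.576) + Φ(−δ − 2.576) = Φ(-1.204) + Φ(-3.948) = 0.1143 + 0.0000 = 0.1143.

Power ≈ 0.114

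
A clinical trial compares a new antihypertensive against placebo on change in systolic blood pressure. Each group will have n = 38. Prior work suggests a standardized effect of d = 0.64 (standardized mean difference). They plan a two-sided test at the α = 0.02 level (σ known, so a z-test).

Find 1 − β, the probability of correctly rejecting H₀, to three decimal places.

Power ≈ 0.678

Noncentrality parameter: δ = d·√(n/2) = 0.64 × √(38/2) = 2.7897
Critical value for a two-sided test at α = 0.02: z_{α/2} = 2.326.
Power = Φ(δ − 2.326) + Φ(−δ − 2.326) = Φ(0.463) + Φ(-5.116) = 0.6784 + 0.0000 = 0.6784.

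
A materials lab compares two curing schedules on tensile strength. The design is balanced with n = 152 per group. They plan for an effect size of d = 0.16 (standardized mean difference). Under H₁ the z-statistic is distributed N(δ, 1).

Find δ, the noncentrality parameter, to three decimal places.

δ ≈ 1.395

The noncentrality parameter scales effect size by the design's sample-size factor: δ = d·√(n/2) = 0.16 × √(152/2) = 1.3948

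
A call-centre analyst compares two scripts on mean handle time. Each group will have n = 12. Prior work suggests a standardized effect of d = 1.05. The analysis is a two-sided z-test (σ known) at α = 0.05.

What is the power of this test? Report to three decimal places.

Noncentrality parameter: δ = d·√(n/2) = 1.05 × √(12/2) = 2.5720
Critical value for a two-sided test at α = 0.05: z_{α/2} = 1.960.
Power = Φ(δ − 1.960) + Φ(−δ − 1.960) = Φ(0.612) + Φ(-4.532) = 0.7297 + 0.0000 = 0.7297.

Power ≈ 0.730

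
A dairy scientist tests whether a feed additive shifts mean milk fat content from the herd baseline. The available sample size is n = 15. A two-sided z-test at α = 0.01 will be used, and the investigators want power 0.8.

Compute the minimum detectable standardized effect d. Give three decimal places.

d ≈ 0.882

Required noncentrality: δ = z_{0.005} + z_{0.20} = 2.576 + 0.842 = 3.417.
(Lower-tail contribution to power is negligible for δ > 0.)
δ = d·√n ⇒ d = δ/√n = 3.417/√15 = 0.8824.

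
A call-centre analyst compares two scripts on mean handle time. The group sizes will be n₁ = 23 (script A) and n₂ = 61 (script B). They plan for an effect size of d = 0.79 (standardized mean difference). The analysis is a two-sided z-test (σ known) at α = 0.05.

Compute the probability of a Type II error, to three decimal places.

β ≈ 0.102

Noncentrality parameter: δ = d / √(1/n₁ + 1/n₂) = 0.79 / √(1/23 + 1/61) = 3.2286
Critical value for a two-sided test at α = 0.05: z_{α/2} = 1.960.
Power = Φ(δ − 1.960) + Φ(−δ − 1.960) = Φ(1.269) + Φ(-5.189) = 0.8977 + 0.0000 = 0.8977.
Type II error: β = 1 − power = 1 − 0.8977 = 0.1023.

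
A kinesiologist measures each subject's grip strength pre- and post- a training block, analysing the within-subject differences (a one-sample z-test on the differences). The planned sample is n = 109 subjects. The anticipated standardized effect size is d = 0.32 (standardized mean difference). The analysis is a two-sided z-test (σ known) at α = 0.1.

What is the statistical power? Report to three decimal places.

Power ≈ 0.955

Noncentrality parameter: δ = d·√n = 0.32 × √109 = 3.3409
Critical value for a two-sided test at α = 0.1: z_{α/2} = 1.645.
Power = Φ(δ − 1.645) + Φ(−δ − 1.645) = Φ(1.696) + Φ(-4.986) = 0.9551 + 0.0000 = 0.9551.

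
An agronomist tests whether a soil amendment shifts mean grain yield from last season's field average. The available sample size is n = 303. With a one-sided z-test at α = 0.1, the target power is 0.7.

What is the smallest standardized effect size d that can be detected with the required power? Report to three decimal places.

d ≈ 0.104

Need Φ(δ − 1.282) = 0.7, so δ = 1.282 + 0.524 = 1.806.
δ = d·√n ⇒ d = δ/√n = 1.806/√303 = 0.1037.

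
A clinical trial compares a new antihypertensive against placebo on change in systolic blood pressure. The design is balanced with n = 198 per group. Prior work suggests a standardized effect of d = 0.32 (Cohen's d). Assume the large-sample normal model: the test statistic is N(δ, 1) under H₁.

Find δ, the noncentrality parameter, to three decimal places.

The noncentrality parameter scales effect size by the design's sample-size factor: δ = d·√(n/2) = 0.32 × √(198/2) = 3.1840

δ ≈ 3.184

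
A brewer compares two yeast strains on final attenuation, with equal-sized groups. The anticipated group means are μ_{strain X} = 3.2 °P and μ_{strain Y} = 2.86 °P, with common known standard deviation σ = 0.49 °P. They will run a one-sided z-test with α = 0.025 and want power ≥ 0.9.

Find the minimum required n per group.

n = 44 per group

Standardized effect: d = |μ_{strain X} − μ_{strain Y}| / σ = |3.2 − 2.86| / 0.49 = 0.6939
Set Φ(δ − 1.960) = 0.9; then δ − 1.960 = Φ⁻¹(0.9) = 1.282, giving δ = 3.242.
δ = d·√(n/2) ⇒ n = 2(δ/d)² = 2 × (3.242 / 0.6939)² = 43.65.
Rounding up, n = 44 per group.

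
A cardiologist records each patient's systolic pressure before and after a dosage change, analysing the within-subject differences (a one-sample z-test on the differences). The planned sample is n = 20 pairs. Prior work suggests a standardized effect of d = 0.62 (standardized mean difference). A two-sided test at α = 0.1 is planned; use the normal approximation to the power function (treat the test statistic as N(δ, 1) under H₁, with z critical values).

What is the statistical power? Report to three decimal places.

Power ≈ 0.870

Noncentrality parameter: δ = d·√n = 0.62 × √20 = 2.7727
Critical value for a two-sided test at α = 0.1: z_{α/2} = 1.645.
Power = Φ(δ − 1.645) + Φ(−δ − 1.645) = Φ(1.128) + Φ(-4.418) = 0.8703 + 0.0000 = 0.8703.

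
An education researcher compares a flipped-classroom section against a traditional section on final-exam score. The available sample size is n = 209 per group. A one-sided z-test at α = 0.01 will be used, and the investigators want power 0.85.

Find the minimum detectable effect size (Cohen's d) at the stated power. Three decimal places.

d ≈ 0.329

Required noncentrality: δ = z_{0.01} + z_{0.15} = 2.326 + 1.036 = 3.363.
δ = d·√(n/2) ⇒ d = δ/√(n/2) = 3.363/√(209/2) = 0.3290.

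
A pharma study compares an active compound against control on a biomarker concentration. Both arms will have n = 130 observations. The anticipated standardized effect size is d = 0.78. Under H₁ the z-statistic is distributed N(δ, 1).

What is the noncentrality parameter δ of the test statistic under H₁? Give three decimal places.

δ ≈ 6.289

The noncentrality parameter scales effect size by the design's sample-size factor: δ = d·√(n/2) = 0.78 × √(130/2) = 6.2886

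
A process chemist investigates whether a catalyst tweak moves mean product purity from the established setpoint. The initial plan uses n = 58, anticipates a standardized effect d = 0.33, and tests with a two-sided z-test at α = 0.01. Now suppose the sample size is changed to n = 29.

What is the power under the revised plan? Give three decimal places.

With n = 29: δ = d·√n = 0.33 × √29 = 1.7771. Critical value z_{0.005} = 2.576.
Revised power = Φ(δ − 2.576) + Φ(−δ − 2.576) = Φ(-0.799) + Φ(-4.353) = 0.2122 + 0.0000 = 0.2122.

Power ≈ 0.212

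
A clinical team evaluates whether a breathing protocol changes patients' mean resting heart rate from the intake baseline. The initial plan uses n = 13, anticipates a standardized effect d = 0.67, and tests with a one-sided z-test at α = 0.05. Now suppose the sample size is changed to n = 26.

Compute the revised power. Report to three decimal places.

Power ≈ 0.962

With n = 26: δ = d·√n = 0.67 × √26 = 3.4163. Critical value z_{0.05} = 1.645.
Revised power = Φ(δ − 1.645) = Φ(1.771) = 0.9618.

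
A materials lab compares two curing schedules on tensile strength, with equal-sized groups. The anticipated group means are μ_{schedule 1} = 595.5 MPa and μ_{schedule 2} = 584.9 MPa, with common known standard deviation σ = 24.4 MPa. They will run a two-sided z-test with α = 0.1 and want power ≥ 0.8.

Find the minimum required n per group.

n = 66 per group

Standardized effect: d = |μ_{schedule 1} − μ_{schedule 2}| / σ = |595.5 − 584.9| / 24.4 = 0.4344
For power 0.8 need Φ(δ − z_{0.05}) = 0.8, so δ = z_{0.05} + z_{0.20} = 1.645 + 0.842 = 2.486.
(Ignoring the negligible lower-tail rejection probability gives the usual closed-form inversion.)
δ = d·√(n/2) ⇒ n = 2(δ/d)² = 2 × (2.486 / 0.4344)² = 65.52.
Rounding up, n = 66 per group.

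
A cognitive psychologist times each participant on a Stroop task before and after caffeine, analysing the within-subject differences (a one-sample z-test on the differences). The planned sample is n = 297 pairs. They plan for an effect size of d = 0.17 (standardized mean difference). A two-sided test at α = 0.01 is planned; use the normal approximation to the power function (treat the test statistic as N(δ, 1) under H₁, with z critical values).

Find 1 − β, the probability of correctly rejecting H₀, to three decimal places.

Noncentrality parameter: δ = d·√n = 0.17 × √297 = 2.9297
Two-sided α = 0.01 → critical value z_{0.005} = 2.576.
Power = Φ(δ − 2.576) + Φ(−δ − 2.576) = Φ(0.354) + Φ(-5.506) = 0.6383 + 0.0000 = 0.6383.

Power ≈ 0.638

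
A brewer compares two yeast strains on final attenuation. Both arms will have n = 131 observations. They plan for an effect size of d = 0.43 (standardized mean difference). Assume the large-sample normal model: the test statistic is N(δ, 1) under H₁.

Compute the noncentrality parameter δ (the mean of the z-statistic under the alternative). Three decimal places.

δ ≈ 3.480

The noncentrality parameter scales effect size by the design's sample-size factor: δ = d·√(n/2) = 0.43 × √(131/2) = 3.4801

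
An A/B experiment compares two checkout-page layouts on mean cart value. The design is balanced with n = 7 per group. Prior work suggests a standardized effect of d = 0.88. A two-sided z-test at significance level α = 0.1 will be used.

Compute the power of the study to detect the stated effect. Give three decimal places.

Power ≈ 0.501

Noncentrality parameter: δ = d·√(n/2) = 0.88 × √(7/2) = 1.6463
Two-sided α = 0.1 → critical value z_{0.05} = 1.645.
Power = Φ(δ − 1.645) + Φ(−δ − 1.645) = Φ(0.001) + Φ(-3.291) = 0.5006 + 0.0005 = 0.5011.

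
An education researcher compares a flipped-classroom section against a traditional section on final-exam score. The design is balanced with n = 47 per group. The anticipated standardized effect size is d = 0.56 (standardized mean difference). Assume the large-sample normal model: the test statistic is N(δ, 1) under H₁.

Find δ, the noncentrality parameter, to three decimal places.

δ ≈ 2.715

δ = d·√(n/2) = 0.56 × √(47/2) = 2.7147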